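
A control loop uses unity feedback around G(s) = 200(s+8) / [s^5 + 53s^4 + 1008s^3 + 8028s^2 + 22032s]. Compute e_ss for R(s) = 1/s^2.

13.77

Lowest-order denominator term is 22032s, so the open loop has 1 pole at the origin → type 1 system.
K_v = lim_{s→0} s·G(s) = 200·8 / 22032 = 100/1377.
e_ss = 1/K_v = 1/(100/1377) = 13.77.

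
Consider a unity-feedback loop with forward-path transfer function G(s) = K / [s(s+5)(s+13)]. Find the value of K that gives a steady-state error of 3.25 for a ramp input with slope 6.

The open loop has one pole at the origin → type 1 system.
K_v = lim_{s→0} s·G(s) = K / (5·13) = (1/65)·K.
e_ss = 6/K_v = 3.25 ⇒ K_v = 24/13 ⇒ K = (24/13)/(1/65) = 120.

120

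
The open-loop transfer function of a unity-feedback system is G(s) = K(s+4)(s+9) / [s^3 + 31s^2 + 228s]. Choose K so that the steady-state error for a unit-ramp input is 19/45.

The denominator has no term below 228s — 1 pole at s=0, type 1.
K_v = lim_{s→0} s·G(s) = K·4·9 / 228 = (3/19)·K.
e_ss = 1/K_v = 19/45 ⇒ K_v = 45/19 ⇒ K = (45/19)/(3/19) = 15.

15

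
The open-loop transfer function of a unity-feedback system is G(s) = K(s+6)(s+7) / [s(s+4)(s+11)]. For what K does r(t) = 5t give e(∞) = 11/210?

100

One free integrator in G(s): this is a type 1 system.
K_v = lim_{s→0} s·G(s) = K·6·7 / (4·11) = (21/22)·K.
e_ss = 5/K_v = 11/210 ⇒ K_v = 1050/11 ⇒ K = (1050/11)/(21/22) = 100.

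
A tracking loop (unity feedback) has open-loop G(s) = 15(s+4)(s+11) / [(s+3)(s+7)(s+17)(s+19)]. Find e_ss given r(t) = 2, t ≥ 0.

G(s) has no factors of s in the denominator, so the system is type 0.
K_p = lim_{s→0} G(s) = 15·4·11 / (3·7·17·19) = 220/2261.
e_ss = 2/(1 + K_p) = 2/(2481/2261) = 4522/2481.

4522/2481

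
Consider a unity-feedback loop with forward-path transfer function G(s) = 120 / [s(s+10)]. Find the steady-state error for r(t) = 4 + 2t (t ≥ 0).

1/6

The open loop has one pole at the origin → type 1 system. Taking each input component in turn:
  • 4: tracked with zero error.
  • 2t: e_ss = 2/K_v with K_v=12 → 1/6.
Total e_ss = 1/6.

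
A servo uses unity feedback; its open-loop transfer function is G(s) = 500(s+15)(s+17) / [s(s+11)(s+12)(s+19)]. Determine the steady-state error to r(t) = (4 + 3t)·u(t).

The open loop has one pole at the origin → type 1 system. By superposition:
  • 4: tracked with zero error.
  • 3t: e_ss = 3/K_v with K_v=10625/209 → 627/10625.
Total e_ss = 627/10625.

627/10625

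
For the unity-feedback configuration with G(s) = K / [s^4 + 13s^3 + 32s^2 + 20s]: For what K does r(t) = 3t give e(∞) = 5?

Factoring s from the denominator leaves a polynomial with constant term 20, so the system is type 1.
K_v = lim_{s→0} s·G(s) = K / 20 = 0.05·K.
e_ss = 3/K_v = 5 ⇒ K_v = 0.6 ⇒ K = 0.6/0.05 = 12.

12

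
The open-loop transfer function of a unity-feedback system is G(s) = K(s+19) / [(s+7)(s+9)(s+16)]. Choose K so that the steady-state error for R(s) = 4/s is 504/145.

8

The open loop has no poles at the origin → type 0 system.
K_p = lim_{s→0} G(s) = K·19 / (7·9·16) = (19/1008)·K.
e_ss = 4/(1 + K_p) = 504/145 ⇒ 1 + (19/1008)·K = 145/126 ⇒ K = 8.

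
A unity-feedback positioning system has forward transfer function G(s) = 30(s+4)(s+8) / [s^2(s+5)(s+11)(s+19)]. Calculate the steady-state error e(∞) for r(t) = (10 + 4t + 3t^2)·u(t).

209/32

G(s) has two factors of s in the denominator, so the system is type 2. Treating each term separately:
  • 10: tracked with zero error.
  • 4t: tracked with zero error.
  • 3t^2: e_ss = 6/K_a with K_a=192/209 → 209/32.
Total e_ss = 209/32.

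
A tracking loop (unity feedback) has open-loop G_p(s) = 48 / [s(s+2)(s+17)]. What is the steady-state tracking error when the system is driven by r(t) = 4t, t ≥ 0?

G_p(s) has one factor of s in the denominator, so the system is type 1.
K_v = lim_{s→0} s·G_p(s) = 48 / (2·17) = 24/17.
e_ss = 4/K_v = 4/(24/17) = 17/6.

17/6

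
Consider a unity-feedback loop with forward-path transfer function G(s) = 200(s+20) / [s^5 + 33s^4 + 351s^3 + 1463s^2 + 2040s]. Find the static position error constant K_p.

infinity

K_p = lim_{s→0} G(s); with 1 pole at the origin the limit diverges, so K_p = ∞.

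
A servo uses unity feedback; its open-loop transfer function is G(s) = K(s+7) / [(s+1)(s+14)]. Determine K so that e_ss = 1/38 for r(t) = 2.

150

System type = 0 (no poles at s=0).
K_p = lim_{s→0} G(s) = K·7 / (1·14) = 0.5·K.
e_ss = 2/(1 + K_p) = 1/38 ⇒ 1 + 0.5·K = 76 ⇒ K = 150.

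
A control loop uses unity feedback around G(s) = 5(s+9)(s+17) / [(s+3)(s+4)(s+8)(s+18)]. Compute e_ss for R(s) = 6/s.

G(s) has no factors of s in the denominator, so the system is type 0.
K_p = lim_{s→0} G(s) = 5·9·17 / (3·4·8·18) = 85/192.
e_ss = 6/(1 + K_p) = 6/(277/192) = 1152/277.

1152/277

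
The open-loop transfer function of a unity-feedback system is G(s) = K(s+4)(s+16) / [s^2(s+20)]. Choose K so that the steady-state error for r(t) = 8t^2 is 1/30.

150

Two free integrators in G(s): this is a type 2 system.
K_a = lim_{s→0} s^2·G(s) = K·4·16 / (20) = 3.2·K.
e_ss = 16/K_a = 1/30 ⇒ K_a = 480 ⇒ K = 480/3.2 = 150.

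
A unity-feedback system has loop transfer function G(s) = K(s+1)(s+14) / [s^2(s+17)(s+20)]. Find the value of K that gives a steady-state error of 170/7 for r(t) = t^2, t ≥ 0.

Two free integrators in G(s): this is a type 2 system.
K_a = lim_{s→0} s^2·G(s) = K·1·14 / (17·20) = (7/170)·K.
e_ss = 2/K_a = 170/7 ⇒ K_a = 7/85 ⇒ K = (7/85)/(7/170) = 2.

2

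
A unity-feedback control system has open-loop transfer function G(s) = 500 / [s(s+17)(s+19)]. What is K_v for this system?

System type = 1 (one pole at s=0).
K_v = lim_{s→0} s·G(s) = 500 / (17·19) = 500/323.

500/323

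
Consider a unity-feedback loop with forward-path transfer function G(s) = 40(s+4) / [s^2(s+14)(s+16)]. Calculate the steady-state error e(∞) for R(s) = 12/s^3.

16.8

The open loop has two poles at the origin → type 2 system.
K_a = lim_{s→0} s^2·G(s) = 40·4 / (14·16) = 5/7.
r(t) = 6t^2 gives R(s) = 12/s^3.
e_ss = 12/K_a = 12/(5/7) = 16.8.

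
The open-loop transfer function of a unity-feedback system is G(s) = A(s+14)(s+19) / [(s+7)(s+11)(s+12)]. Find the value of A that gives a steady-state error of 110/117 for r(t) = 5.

15

System type = 0 (no poles at s=0).
K_p = lim_{s→0} G(s) = A·14·19 / (7·11·12) = (19/66)·A.
e_ss = 5/(1 + K_p) = 110/117 ⇒ 1 + (19/66)·A = 117/22 ⇒ A = 15.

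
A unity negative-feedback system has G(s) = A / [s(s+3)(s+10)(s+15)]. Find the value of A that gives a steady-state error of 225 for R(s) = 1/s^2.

2

G(s) has one factor of s in the denominator, so the system is type 1.
K_v = lim_{s→0} s·G(s) = A / (3·10·15) = (1/450)·A.
e_ss = 1/K_v = 225 ⇒ K_v = 1/225 ⇒ A = (1/225)/(1/450) = 2.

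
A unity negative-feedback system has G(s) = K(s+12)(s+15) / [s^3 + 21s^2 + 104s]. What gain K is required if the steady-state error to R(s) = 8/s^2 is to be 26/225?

40

The denominator has no term below 104s — 1 pole at s=0, type 1.
K_v = lim_{s→0} s·G(s) = K·12·15 / 104 = (45/26)·K.
e_ss = 8/K_v = 26/225 ⇒ K_v = 900/13 ⇒ K = (900/13)/(45/26) = 40.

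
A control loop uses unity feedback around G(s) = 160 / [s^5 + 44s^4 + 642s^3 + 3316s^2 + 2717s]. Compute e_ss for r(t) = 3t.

The denominator has no term below 2717s — 1 pole at s=0, type 1.
K_v = lim_{s→0} s·G(s) = 160 / 2717 = 160/2717.
e_ss = 3/K_v = 3/(160/2717) = 8151/160.

8151/160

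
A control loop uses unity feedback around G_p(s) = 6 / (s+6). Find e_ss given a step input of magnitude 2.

1

G_p(s) has no factors of s in the denominator, so the system is type 0.
K_p = lim_{s→0} G_p(s) = 6 / (6) = 1.
e_ss = 2/(1 + K_p) = 2/2 = 1.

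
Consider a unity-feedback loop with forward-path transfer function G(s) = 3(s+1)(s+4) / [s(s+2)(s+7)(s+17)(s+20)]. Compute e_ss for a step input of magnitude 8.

G(s) has one factor of s in the denominator, so the system is type 1.
K_p = ∞ for a type-1 system; e_ss to a step is zero.

0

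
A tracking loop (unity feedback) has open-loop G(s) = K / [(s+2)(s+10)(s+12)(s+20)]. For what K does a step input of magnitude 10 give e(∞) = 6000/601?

8

The open loop has no poles at the origin → type 0 system.
K_p = lim_{s→0} G(s) = K / (2·10·12·20) = (1/4800)·K.
e_ss = 10/(1 + K_p) = 6000/601 ⇒ 1 + (1/4800)·K = 601/600 ⇒ K = 8.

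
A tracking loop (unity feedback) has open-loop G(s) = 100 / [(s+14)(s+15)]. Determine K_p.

10/21

No free integrators in G(s): this is a type 0 system.
K_p = lim_{s→0} G(s) = 100 / (14·15) = 10/21.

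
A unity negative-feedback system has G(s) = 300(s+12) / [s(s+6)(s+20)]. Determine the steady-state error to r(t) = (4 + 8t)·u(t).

One free integrator in G(s): this is a type 1 system. By superposition:
  • 4: tracked with zero error.
  • 8t: e_ss = 8/K_v with K_v=30 → 4/15.
Total e_ss = 4/15.

4/15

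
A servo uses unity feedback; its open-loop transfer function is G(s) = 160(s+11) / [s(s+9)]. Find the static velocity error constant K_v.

1760/9

System type = 1 (one pole at s=0).
K_v = lim_{s→0} s·G(s) = 160·11 / (9) = 1760/9.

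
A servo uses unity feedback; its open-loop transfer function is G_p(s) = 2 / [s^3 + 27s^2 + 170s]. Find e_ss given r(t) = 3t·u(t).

Factoring s from the denominator leaves a polynomial with constant term 170, so the system is type 1.
K_v = lim_{s→0} s·G_p(s) = 2 / 170 = 1/85.
e_ss = 3/K_v = 3/(1/85) = 255.

255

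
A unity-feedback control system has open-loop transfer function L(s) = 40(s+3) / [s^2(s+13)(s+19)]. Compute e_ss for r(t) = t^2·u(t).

Two free integrators in L(s): this is a type 2 system.
K_a = lim_{s→0} s^2·L(s) = 40·3 / (13·19) = 120/247.
r(t) = t^2 gives R(s) = 2/s^3.
e_ss = 2/K_a = 2/(120/247) = 247/60.

247/60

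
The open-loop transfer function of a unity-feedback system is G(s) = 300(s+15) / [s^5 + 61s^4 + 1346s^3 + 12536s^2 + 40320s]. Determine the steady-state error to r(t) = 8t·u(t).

71.68

Lowest-order denominator term is 40320s, so the open loop has 1 pole at the origin → type 1 system.
K_v = lim_{s→0} s·G(s) = 300·15 / 40320 = 25/224.
e_ss = 8/K_v = 8/(25/224) = 71.68.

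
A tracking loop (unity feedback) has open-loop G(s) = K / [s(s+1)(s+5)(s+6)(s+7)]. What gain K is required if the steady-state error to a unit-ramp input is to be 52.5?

System type = 1 (one pole at s=0).
K_v = lim_{s→0} s·G(s) = K / (1·5·6·7) = (1/210)·K.
e_ss = 1/K_v = 52.5 ⇒ K_v = 2/105 ⇒ K = (2/105)/(1/210) = 4.

4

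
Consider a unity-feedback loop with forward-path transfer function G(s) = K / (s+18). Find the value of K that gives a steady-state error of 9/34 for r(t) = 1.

The open loop has no poles at the origin → type 0 system.
K_p = lim_{s→0} G(s) = K / (18) = (1/18)·K.
e_ss = 1/(1 + K_p) = 9/34 ⇒ 1 + (1/18)·K = 34/9 ⇒ K = 50.

50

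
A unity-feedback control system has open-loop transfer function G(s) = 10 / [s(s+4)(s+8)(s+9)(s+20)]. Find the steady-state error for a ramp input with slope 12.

6912

The open loop has one pole at the origin → type 1 system.
K_v = lim_{s→0} s·G(s) = 10 / (4·8·9·20) = 1/576.
e_ss = 12/K_v = 12/(1/576) = 6912.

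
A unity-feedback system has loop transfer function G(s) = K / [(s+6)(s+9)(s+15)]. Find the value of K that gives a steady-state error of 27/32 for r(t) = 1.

150

No free integrators in G(s): this is a type 0 system.
K_p = lim_{s→0} G(s) = K / (6·9·15) = (1/810)·K.
e_ss = 1/(1 + K_p) = 27/32 ⇒ 1 + (1/810)·K = 32/27 ⇒ K = 150.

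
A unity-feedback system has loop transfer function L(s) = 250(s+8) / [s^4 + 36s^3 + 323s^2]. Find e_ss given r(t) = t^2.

Lowest-order denominator term is 323s^2, so the open loop has 2 poles at the origin → type 2 system.
K_a = lim_{s→0} s^2·L(s) = 250·8 / 323 = 2000/323.
r(t) = t^2 gives R(s) = 2/s^3.
e_ss = 2/K_a = 2/(2000/323) = 0.323.

0.323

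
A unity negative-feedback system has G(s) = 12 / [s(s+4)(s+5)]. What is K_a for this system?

G(s) has one factor of s in the denominator, so the system is type 1.
K_a = lim_{s→0} s^2·G(s) = 0 (the extra factor of s kills the finite limit).

0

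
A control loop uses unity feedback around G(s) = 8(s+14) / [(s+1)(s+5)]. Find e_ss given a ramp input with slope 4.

infinity

G(s) has no factors of s in the denominator, so the system is type 0.
For a type-0 system K_v = 0, so e_ss to a ramp input is unbounded.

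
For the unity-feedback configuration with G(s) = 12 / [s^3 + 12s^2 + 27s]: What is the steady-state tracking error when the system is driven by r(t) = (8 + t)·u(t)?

2.25

The denominator has no term below 27s — 1 pole at s=0, type 1. Treating each term separately:
  • 8: tracked with zero error.
  • t: e_ss = 1/K_v with K_v=4/9 → 2.25.
Total e_ss = 2.25.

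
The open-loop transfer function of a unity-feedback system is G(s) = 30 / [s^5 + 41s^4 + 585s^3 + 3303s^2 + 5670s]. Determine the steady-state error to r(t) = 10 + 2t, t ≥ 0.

378

The denominator has no term below 5670s — 1 pole at s=0, type 1. Treating each term separately:
  • 10: tracked with zero error.
  • 2t: e_ss = 2/K_v with K_v=1/189 → 378.
Total e_ss = 378.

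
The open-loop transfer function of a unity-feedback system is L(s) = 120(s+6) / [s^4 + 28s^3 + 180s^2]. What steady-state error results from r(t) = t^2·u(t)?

Factoring s^2 from the denominator leaves a polynomial with constant term 180, so the system is type 2.
K_a = lim_{s→0} s^2·L(s) = 120·6 / 180 = 4.
r(t) = t^2 gives R(s) = 2/s^3.
e_ss = 2/K_a = 2/4 = 0.5.

0.5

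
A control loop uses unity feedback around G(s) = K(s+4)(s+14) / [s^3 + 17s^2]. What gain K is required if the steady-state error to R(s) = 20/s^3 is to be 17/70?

25

Lowest-order denominator term is 17s^2, so the open loop has 2 poles at the origin → type 2 system.
K_a = lim_{s→0} s^2·G(s) = K·4·14 / 17 = (56/17)·K.
e_ss = 20/K_a = 17/70 ⇒ K_a = 1400/17 ⇒ K = (1400/17)/(56/17) = 25.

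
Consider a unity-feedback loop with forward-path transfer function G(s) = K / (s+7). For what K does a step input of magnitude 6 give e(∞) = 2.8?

G(s) has no factors of s in the denominator, so the system is type 0.
K_p = lim_{s→0} G(s) = K / (7) = (1/7)·K.
e_ss = 6/(1 + K_p) = 2.8 ⇒ 1 + (1/7)·K = 15/7 ⇒ K = 8.

8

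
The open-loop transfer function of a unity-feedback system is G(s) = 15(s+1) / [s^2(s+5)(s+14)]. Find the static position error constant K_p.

infinity

K_p = lim_{s→0} G(s); with 2 poles at the origin the limit diverges, so K_p = ∞.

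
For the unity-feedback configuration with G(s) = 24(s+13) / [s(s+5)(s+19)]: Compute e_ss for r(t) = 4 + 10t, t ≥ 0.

475/156

The open loop has one pole at the origin → type 1 system. By superposition:
  • 4: tracked with zero error.
  • 10t: e_ss = 10/K_v with K_v=312/95 → 475/156.
Total e_ss = 475/156.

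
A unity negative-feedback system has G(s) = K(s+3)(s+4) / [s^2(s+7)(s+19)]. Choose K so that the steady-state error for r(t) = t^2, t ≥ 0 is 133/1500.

250

Two free integrators in G(s): this is a type 2 system.
K_a = lim_{s→0} s^2·G(s) = K·3·4 / (7·19) = (12/133)·K.
e_ss = 2/K_a = 133/1500 ⇒ K_a = 3000/133 ⇒ K = (3000/133)/(12/133) = 250.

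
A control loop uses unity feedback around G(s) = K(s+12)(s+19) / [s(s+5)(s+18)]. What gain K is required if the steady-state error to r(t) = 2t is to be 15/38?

2

G(s) has one factor of s in the denominator, so the system is type 1.
K_v = lim_{s→0} s·G(s) = K·12·19 / (5·18) = (38/15)·K.
e_ss = 2/K_v = 15/38 ⇒ K_v = 76/15 ⇒ K = (76/15)/(38/15) = 2.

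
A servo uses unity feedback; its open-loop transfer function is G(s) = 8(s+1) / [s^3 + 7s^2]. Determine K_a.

The denominator has no term below 7s^2 — 2 poles at s=0, type 2.
K_a = lim_{s→0} s^2·G(s) = 8·1 / 7 = 8/7.

8/7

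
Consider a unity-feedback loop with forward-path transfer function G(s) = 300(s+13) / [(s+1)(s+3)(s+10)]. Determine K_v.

G(s) has no factors of s in the denominator, so the system is type 0.
K_v = lim_{s→0} s·G(s) = 0 (the extra factor of s kills the finite limit).

0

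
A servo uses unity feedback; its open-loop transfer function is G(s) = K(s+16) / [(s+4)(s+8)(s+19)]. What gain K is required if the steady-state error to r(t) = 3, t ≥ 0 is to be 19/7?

The open loop has no poles at the origin → type 0 system.
K_p = lim_{s→0} G(s) = K·16 / (4·8·19) = (1/38)·K.
e_ss = 3/(1 + K_p) = 19/7 ⇒ 1 + (1/38)·K = 21/19 ⇒ K = 4.

4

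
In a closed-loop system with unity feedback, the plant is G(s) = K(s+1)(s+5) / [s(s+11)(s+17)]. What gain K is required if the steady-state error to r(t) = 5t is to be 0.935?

System type = 1 (one pole at s=0).
K_v = lim_{s→0} s·G(s) = K·1·5 / (11·17) = (5/187)·K.
e_ss = 5/K_v = 0.935 ⇒ K_v = 1000/187 ⇒ K = (1000/187)/(5/187) = 200.

200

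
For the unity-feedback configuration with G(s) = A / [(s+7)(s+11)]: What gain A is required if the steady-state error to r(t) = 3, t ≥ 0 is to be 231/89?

No free integrators in G(s): this is a type 0 system.
K_p = lim_{s→0} G(s) = A / (7·11) = (1/77)·A.
e_ss = 3/(1 + K_p) = 231/89 ⇒ 1 + (1/77)·A = 89/77 ⇒ A = 12.

12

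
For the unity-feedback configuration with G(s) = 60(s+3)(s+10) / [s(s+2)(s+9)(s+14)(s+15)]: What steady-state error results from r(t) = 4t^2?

One free integrator in G(s): this is a type 1 system.
For a type-1 system K_a = 0, so e_ss to a parabolic input is unbounded.

infinity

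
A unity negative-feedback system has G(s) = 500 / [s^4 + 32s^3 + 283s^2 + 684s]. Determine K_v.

The denominator has no term below 684s — 1 pole at s=0, type 1.
K_v = lim_{s→0} s·G(s) = 500 / 684 = 125/171.

125/171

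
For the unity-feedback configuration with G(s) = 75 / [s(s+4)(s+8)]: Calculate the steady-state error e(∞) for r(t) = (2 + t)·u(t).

32/75

System type = 1 (one pole at s=0). Taking each input component in turn:
  • 2: tracked with zero error.
  • t: e_ss = 1/K_v with K_v=75/32 → 32/75.
Total e_ss = 32/75.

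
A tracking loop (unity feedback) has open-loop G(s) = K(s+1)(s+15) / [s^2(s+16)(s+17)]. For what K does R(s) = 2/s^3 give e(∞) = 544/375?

25

System type = 2 (two poles at s=0).
K_a = lim_{s→0} s^2·G(s) = K·1·15 / (16·17) = (15/272)·K.
e_ss = 2/K_a = 544/375 ⇒ K_a = 375/272 ⇒ K = (375/272)/(15/272) = 25.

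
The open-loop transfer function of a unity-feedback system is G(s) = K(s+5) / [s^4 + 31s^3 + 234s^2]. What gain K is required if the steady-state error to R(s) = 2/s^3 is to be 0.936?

The denominator has no term below 234s^2 — 2 poles at s=0, type 2.
K_a = lim_{s→0} s^2·G(s) = K·5 / 234 = (5/234)·K.
e_ss = 2/K_a = 0.936 ⇒ K_a = 250/117 ⇒ K = (250/117)/(5/234) = 100.

100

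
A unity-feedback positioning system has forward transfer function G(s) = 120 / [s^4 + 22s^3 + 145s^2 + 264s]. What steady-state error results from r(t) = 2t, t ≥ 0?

The denominator has no term below 264s — 1 pole at s=0, type 1.
K_v = lim_{s→0} s·G(s) = 120 / 264 = 5/11.
e_ss = 2/K_v = 2/(5/11) = 4.4.

4.4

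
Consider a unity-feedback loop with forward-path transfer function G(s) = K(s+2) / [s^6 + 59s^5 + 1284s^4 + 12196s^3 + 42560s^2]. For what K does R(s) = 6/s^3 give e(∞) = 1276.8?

100

The denominator has no term below 42560s^2 — 2 poles at s=0, type 2.
K_a = lim_{s→0} s^2·G(s) = K·2 / 42560 = (1/21280)·K.
e_ss = 6/K_a = 1276.8 ⇒ K_a = 5/1064 ⇒ K = (5/1064)/(1/21280) = 100.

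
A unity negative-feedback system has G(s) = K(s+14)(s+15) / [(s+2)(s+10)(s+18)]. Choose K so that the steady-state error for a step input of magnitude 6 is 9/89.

100

G(s) has no factors of s in the denominator, so the system is type 0.
K_p = lim_{s→0} G(s) = K·14·15 / (2·10·18) = (7/12)·K.
e_ss = 6/(1 + K_p) = 9/89 ⇒ 1 + (7/12)·K = 178/3 ⇒ K = 100.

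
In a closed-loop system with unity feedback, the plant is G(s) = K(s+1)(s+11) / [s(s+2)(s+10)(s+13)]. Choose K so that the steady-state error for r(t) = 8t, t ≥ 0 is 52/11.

The open loop has one pole at the origin → type 1 system.
K_v = lim_{s→0} s·G(s) = K·1·11 / (2·10·13) = (11/260)·K.
e_ss = 8/K_v = 52/11 ⇒ K_v = 22/13 ⇒ K = (22/13)/(11/260) = 40.

40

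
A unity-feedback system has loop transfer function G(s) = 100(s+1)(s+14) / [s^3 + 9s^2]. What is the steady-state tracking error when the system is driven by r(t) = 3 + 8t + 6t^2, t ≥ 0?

27/350

Factoring s^2 from the denominator leaves a polynomial with constant term 9, so the system is type 2. Treating each term separately:
  • 3: tracked with zero error.
  • 8t: tracked with zero error.
  • 6t^2: e_ss = 12/K_a with K_a=1400/9 → 27/350.
Total e_ss = 27/350.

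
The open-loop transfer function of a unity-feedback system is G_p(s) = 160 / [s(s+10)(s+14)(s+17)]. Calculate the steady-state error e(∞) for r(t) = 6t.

89.25

G_p(s) has one factor of s in the denominator, so the system is type 1.
K_v = lim_{s→0} s·G_p(s) = 160 / (10·14·17) = 8/119.
e_ss = 6/K_v = 6/(8/119) = 89.25.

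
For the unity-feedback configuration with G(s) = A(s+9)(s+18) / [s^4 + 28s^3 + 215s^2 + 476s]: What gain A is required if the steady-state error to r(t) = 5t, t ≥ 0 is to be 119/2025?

250

The denominator has no term below 476s — 1 pole at s=0, type 1.
K_v = lim_{s→0} s·G(s) = A·9·18 / 476 = (81/238)·A.
e_ss = 5/K_v = 119/2025 ⇒ K_v = 10125/119 ⇒ A = (10125/119)/(81/238) = 250.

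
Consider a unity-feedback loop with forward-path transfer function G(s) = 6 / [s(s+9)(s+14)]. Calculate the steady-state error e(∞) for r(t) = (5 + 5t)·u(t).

One free integrator in G(s): this is a type 1 system. Taking each input component in turn:
  • 5: tracked with zero error.
  • 5t: e_ss = 5/K_v with K_v=1/21 → 105.
Total e_ss = 105.

105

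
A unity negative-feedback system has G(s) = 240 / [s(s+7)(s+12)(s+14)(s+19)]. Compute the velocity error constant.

10/931

System type = 1 (one pole at s=0).
K_v = lim_{s→0} s·G(s) = 240 / (7·12·14·19) = 10/931.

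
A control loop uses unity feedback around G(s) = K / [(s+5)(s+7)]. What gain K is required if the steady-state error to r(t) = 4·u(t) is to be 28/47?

200

G(s) has no factors of s in the denominator, so the system is type 0.
K_p = lim_{s→0} G(s) = K / (5·7) = (1/35)·K.
e_ss = 4/(1 + K_p) = 28/47 ⇒ 1 + (1/35)·K = 47/7 ⇒ K = 200.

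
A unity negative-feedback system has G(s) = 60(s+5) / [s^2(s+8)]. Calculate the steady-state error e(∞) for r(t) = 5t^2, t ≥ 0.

The open loop has two poles at the origin → type 2 system.
K_a = lim_{s→0} s^2·G(s) = 60·5 / (8) = 37.5.
r(t) = 5t^2 gives R(s) = 10/s^3.
e_ss = 10/K_a = 10/37.5 = 4/15.

4/15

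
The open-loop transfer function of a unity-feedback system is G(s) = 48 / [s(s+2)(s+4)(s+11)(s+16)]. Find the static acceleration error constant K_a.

One free integrator in G(s): this is a type 1 system.
K_a = lim_{s→0} s^2·G(s) = 0 (the extra factor of s kills the finite limit).

0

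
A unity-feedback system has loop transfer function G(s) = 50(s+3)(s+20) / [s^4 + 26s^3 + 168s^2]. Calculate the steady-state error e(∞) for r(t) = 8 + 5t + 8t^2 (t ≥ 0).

0.896

The denominator has no term below 168s^2 — 2 poles at s=0, type 2. Taking each input component in turn:
  • 8: tracked with zero error.
  • 5t: tracked with zero error.
  • 8t^2: e_ss = 16/K_a with K_a=125/7 → 0.896.
Total e_ss = 0.896.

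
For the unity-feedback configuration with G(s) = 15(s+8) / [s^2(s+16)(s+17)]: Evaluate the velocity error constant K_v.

K_v = lim_{s→0} s·G(s); with 2 poles at the origin the limit diverges, so K_v = ∞.

infinity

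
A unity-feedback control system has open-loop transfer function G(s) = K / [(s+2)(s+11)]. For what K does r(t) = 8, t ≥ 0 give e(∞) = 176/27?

The open loop has no poles at the origin → type 0 system.
K_p = lim_{s→0} G(s) = K / (2·11) = (1/22)·K.
e_ss = 8/(1 + K_p) = 176/27 ⇒ 1 + (1/22)·K = 27/22 ⇒ K = 5.

5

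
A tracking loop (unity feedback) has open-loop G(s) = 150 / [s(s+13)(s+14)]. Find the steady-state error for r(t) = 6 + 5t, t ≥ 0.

91/15

System type = 1 (one pole at s=0). Taking each input component in turn:
  • 6: tracked with zero error.
  • 5t: e_ss = 5/K_v with K_v=75/91 → 91/15.
Total e_ss = 91/15.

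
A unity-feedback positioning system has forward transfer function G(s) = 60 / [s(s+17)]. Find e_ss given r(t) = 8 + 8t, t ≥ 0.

One free integrator in G(s): this is a type 1 system. Treating each term separately:
  • 8: tracked with zero error.
  • 8t: e_ss = 8/K_v with K_v=60/17 → 34/15.
Total e_ss = 34/15.

34/15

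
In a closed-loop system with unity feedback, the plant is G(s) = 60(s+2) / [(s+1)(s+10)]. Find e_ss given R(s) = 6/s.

6/13

The open loop has no poles at the origin → type 0 system.
K_p = lim_{s→0} G(s) = 60·2 / (1·10) = 12.
e_ss = 6/(1 + K_p) = 6/13.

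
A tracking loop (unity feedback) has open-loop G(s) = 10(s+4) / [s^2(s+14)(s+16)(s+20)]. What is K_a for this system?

1/112

Two free integrators in G(s): this is a type 2 system.
K_a = lim_{s→0} s^2·G(s) = 10·4 / (14·16·20) = 1/112.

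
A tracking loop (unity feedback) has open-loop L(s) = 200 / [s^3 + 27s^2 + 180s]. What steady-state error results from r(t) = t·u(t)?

0.9

Lowest-order denominator term is 180s, so the open loop has 1 pole at the origin → type 1 system.
K_v = lim_{s→0} s·L(s) = 200 / 180 = 10/9.
e_ss = 1/K_v = 1/(10/9) = 0.9.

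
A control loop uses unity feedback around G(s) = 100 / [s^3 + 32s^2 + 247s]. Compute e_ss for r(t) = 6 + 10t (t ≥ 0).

24.7

Lowest-order denominator term is 247s, so the open loop has 1 pole at the origin → type 1 system. Treating each term separately:
  • 6: tracked with zero error.
  • 10t: e_ss = 10/K_v with K_v=100/247 → 24.7.
Total e_ss = 24.7.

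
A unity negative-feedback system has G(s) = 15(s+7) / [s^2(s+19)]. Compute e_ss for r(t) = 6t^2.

76/35

Two free integrators in G(s): this is a type 2 system.
K_a = lim_{s→0} s^2·G(s) = 15·7 / (19) = 105/19.
r(t) = 6t^2 gives R(s) = 12/s^3.
e_ss = 12/K_a = 12/(105/19) = 76/35.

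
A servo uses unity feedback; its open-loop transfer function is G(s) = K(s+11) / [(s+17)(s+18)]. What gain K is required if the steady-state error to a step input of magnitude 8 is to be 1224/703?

100

No free integrators in G(s): this is a type 0 system.
K_p = lim_{s→0} G(s) = K·11 / (17·18) = (11/306)·K.
e_ss = 8/(1 + K_p) = 1224/703 ⇒ 1 + (11/306)·K = 703/153 ⇒ K = 100.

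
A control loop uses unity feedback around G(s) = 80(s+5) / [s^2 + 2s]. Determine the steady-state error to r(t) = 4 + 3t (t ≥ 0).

Factoring s from the denominator leaves a polynomial with constant term 2, so the system is type 1. By superposition:
  • 4: tracked with zero error.
  • 3t: e_ss = 3/K_v with K_v=200 → 0.015.
Total e_ss = 0.015.

0.015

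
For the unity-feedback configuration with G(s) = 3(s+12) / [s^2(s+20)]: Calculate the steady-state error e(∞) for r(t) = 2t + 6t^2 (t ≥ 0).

G(s) has two factors of s in the denominator, so the system is type 2. Taking each input component in turn:
  • 2t: tracked with zero error.
  • 6t^2: e_ss = 12/K_a with K_a=1.8 → 20/3.
Total e_ss = 20/3.

20/3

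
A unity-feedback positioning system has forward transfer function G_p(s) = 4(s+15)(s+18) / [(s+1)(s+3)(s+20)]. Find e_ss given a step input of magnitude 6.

System type = 0 (no poles at s=0).
K_p = lim_{s→0} G_p(s) = 4·15·18 / (1·3·20) = 18.
e_ss = 6/(1 + K_p) = 6/19.

6/19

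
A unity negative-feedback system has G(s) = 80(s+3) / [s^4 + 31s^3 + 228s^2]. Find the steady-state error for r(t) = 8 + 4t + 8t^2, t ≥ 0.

Lowest-order denominator term is 228s^2, so the open loop has 2 poles at the origin → type 2 system. By superposition:
  • 8: tracked with zero error.
  • 4t: tracked with zero error.
  • 8t^2: e_ss = 16/K_a with K_a=20/19 → 15.2.
Total e_ss = 15.2.

15.2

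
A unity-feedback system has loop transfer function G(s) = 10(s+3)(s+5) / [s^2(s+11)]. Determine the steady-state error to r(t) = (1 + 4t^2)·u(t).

System type = 2 (two poles at s=0). By superposition:
  • 1: tracked with zero error.
  • 4t^2: e_ss = 8/K_a with K_a=150/11 → 44/75.
Total e_ss = 44/75.

44/75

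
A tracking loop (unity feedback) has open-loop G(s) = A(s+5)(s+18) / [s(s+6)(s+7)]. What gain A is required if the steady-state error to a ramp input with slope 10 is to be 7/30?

20

G(s) has one factor of s in the denominator, so the system is type 1.
K_v = lim_{s→0} s·G(s) = A·5·18 / (6·7) = (15/7)·A.
e_ss = 10/K_v = 7/30 ⇒ K_v = 300/7 ⇒ A = (300/7)/(15/7) = 20.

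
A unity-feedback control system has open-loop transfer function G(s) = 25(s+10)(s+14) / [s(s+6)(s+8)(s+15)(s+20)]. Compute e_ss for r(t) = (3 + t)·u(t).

One free integrator in G(s): this is a type 1 system. By superposition:
  • 3: tracked with zero error.
  • t: e_ss = 1/K_v with K_v=35/144 → 144/35.
Total e_ss = 144/35.

144/35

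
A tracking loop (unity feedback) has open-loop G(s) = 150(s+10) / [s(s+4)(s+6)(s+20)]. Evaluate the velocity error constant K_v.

One free integrator in G(s): this is a type 1 system.
K_v = lim_{s→0} s·G(s) = 150·10 / (4·6·20) = 3.125.

3.125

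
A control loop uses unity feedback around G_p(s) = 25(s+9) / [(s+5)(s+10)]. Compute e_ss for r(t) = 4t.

infinity

The open loop has no poles at the origin → type 0 system.
K_v = lim_{s→0} s·G_p(s) = 0; the steady-state error to this ramp input grows without bound.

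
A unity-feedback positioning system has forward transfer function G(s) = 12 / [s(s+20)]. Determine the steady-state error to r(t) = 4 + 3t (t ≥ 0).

5

One free integrator in G(s): this is a type 1 system. By superposition:
  • 4: tracked with zero error.
  • 3t: e_ss = 3/K_v with K_v=0.6 → 5.
Total e_ss = 5.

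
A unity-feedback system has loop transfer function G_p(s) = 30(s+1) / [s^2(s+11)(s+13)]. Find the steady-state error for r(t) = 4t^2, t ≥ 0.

572/15

G_p(s) has two factors of s in the denominator, so the system is type 2.
K_a = lim_{s→0} s^2·G_p(s) = 30·1 / (11·13) = 30/143.
r(t) = 4t^2 gives R(s) = 8/s^3.
e_ss = 8/K_a = 8/(30/143) = 572/15.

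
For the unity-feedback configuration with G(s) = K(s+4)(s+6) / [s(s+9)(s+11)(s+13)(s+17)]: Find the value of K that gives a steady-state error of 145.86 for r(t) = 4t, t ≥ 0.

25

The open loop has one pole at the origin → type 1 system.
K_v = lim_{s→0} s·G(s) = K·4·6 / (9·11·13·17) = (8/7293)·K.
e_ss = 4/K_v = 145.86 ⇒ K_v = 200/7293 ⇒ K = (200/7293)/(8/7293) = 25.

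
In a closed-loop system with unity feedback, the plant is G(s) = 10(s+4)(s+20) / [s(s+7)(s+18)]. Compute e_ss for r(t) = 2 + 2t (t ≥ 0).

0.315

G(s) has one factor of s in the denominator, so the system is type 1. Taking each input component in turn:
  • 2: tracked with zero error.
  • 2t: e_ss = 2/K_v with K_v=400/63 → 0.315.
Total e_ss = 0.315.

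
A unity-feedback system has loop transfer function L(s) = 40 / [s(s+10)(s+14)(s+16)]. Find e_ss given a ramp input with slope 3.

168

One free integrator in L(s): this is a type 1 system.
K_v = lim_{s→0} s·L(s) = 40 / (10·14·16) = 1/56.
e_ss = 3/K_v = 3/(1/56) = 168.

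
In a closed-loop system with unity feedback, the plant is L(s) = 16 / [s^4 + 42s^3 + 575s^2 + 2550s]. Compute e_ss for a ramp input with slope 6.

956.25

The denominator has no term below 2550s — 1 pole at s=0, type 1.
K_v = lim_{s→0} s·L(s) = 16 / 2550 = 8/1275.
e_ss = 6/K_v = 6/(8/1275) = 956.25.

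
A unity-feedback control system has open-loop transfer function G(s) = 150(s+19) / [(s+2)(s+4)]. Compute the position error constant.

356.25

System type = 0 (no poles at s=0).
K_p = lim_{s→0} G(s) = 150·19 / (2·4) = 356.25.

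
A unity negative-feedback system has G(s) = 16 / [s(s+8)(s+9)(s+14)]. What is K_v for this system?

G(s) has one factor of s in the denominator, so the system is type 1.
K_v = lim_{s→0} s·G(s) = 16 / (8·9·14) = 1/63.

1/63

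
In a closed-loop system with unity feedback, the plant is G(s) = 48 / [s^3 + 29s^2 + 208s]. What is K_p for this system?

infinity

K_p = lim_{s→0} G(s); with 1 pole at the origin the limit diverges, so K_p = ∞.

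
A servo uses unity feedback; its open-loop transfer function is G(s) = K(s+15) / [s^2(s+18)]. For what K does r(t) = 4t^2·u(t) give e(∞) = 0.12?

Two free integrators in G(s): this is a type 2 system.
K_a = lim_{s→0} s^2·G(s) = K·15 / (18) = (5/6)·K.
e_ss = 8/K_a = 0.12 ⇒ K_a = 200/3 ⇒ K = (200/3)/(5/6) = 80.

80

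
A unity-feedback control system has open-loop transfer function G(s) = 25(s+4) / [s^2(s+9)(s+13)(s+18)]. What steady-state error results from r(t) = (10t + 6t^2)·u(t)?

System type = 2 (two poles at s=0). Taking each input component in turn:
  • 10t: tracked with zero error.
  • 6t^2: e_ss = 12/K_a with K_a=50/1053 → 252.72.
Total e_ss = 252.72.

252.72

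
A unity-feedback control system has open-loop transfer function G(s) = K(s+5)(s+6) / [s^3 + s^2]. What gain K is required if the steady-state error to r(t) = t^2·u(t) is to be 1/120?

The denominator has no term below s^2 — 2 poles at s=0, type 2.
K_a = lim_{s→0} s^2·G(s) = K·5·6 / 1 = 30·K.
e_ss = 2/K_a = 1/120 ⇒ K_a = 240 ⇒ K = 240/30 = 8.

8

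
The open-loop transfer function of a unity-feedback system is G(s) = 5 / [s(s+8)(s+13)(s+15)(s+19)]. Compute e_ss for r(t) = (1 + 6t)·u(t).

35568

G(s) has one factor of s in the denominator, so the system is type 1. By superposition:
  • 1: tracked with zero error.
  • 6t: e_ss = 6/K_v with K_v=1/5928 → 35568.
Total e_ss = 35568.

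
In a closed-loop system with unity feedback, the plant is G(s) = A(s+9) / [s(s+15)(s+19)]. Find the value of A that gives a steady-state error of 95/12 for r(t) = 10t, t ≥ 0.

G(s) has one factor of s in the denominator, so the system is type 1.
K_v = lim_{s→0} s·G(s) = A·9 / (15·19) = (3/95)·A.
e_ss = 10/K_v = 95/12 ⇒ K_v = 24/19 ⇒ A = (24/19)/(3/95) = 40.

40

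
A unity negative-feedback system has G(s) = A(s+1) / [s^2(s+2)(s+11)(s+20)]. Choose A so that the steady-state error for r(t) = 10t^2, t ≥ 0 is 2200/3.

The open loop has two poles at the origin → type 2 system.
K_a = lim_{s→0} s^2·G(s) = A·1 / (2·11·20) = (1/440)·A.
e_ss = 20/K_a = 2200/3 ⇒ K_a = 3/110 ⇒ A = (3/110)/(1/440) = 12.

12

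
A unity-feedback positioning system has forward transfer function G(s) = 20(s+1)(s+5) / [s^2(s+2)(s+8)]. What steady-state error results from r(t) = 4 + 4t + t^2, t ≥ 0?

0.32

Two free integrators in G(s): this is a type 2 system. Treating each term separately:
  • 4: tracked with zero error.
  • 4t: tracked with zero error.
  • t^2: e_ss = 2/K_a with K_a=6.25 → 0.32.
Total e_ss = 0.32.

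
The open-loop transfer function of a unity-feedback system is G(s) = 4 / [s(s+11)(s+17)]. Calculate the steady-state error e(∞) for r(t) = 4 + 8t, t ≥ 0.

The open loop has one pole at the origin → type 1 system. By superposition:
  • 4: tracked with zero error.
  • 8t: e_ss = 8/K_v with K_v=4/187 → 374.
Total e_ss = 374.

374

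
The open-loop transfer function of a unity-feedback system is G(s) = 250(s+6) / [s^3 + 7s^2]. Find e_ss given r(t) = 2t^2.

Factoring s^2 from the denominator leaves a polynomial with constant term 7, so the system is type 2.
K_a = lim_{s→0} s^2·G(s) = 250·6 / 7 = 1500/7.
r(t) = 2t^2 gives R(s) = 4/s^3.
e_ss = 4/K_a = 4/(1500/7) = 7/375.

7/375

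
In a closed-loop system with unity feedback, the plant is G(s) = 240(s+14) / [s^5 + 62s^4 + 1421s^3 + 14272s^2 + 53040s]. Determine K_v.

Lowest-order denominator term is 53040s, so the open loop has 1 pole at the origin → type 1 system.
K_v = lim_{s→0} s·G(s) = 240·14 / 53040 = 14/221.

14/221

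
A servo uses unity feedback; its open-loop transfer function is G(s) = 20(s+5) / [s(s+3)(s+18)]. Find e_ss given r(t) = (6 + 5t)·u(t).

2.7

One free integrator in G(s): this is a type 1 system. Treating each term separately:
  • 6: tracked with zero error.
  • 5t: e_ss = 5/K_v with K_v=50/27 → 2.7.
Total e_ss = 2.7.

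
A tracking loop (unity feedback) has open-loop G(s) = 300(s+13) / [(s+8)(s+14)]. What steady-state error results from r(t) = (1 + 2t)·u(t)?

G(s) has no factors of s in the denominator, so the system is type 0. Taking each input component in turn:
  • 1: e_ss = 1/(1+K_p) with K_p=975/28 → 28/1003.
  • 2t: a type-0 system cannot track it, e_ss → ∞.
The unbounded component dominates.

infinity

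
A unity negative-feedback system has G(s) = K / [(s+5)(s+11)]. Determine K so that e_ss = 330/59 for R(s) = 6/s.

4

G(s) has no factors of s in the denominator, so the system is type 0.
K_p = lim_{s→0} G(s) = K / (5·11) = (1/55)·K.
e_ss = 6/(1 + K_p) = 330/59 ⇒ 1 + (1/55)·K = 59/55 ⇒ K = 4.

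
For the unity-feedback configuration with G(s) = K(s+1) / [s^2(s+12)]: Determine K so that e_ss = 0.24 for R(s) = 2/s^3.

System type = 2 (two poles at s=0).
K_a = lim_{s→0} s^2·G(s) = K·1 / (12) = (1/12)·K.
e_ss = 2/K_a = 0.24 ⇒ K_a = 25/3 ⇒ K = (25/3)/(1/12) = 100.

100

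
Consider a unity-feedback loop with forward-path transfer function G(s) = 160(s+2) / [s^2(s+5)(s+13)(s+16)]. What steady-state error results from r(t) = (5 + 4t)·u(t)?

0

Two free integrators in G(s): this is a type 2 system. By superposition:
  • 5: tracked with zero error.
  • 4t: tracked with zero error.
Total e_ss = 0.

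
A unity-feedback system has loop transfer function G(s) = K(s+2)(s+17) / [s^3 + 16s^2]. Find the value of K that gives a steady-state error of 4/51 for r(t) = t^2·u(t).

12

The denominator has no term below 16s^2 — 2 poles at s=0, type 2.
K_a = lim_{s→0} s^2·G(s) = K·2·17 / 16 = 2.125·K.
e_ss = 2/K_a = 4/51 ⇒ K_a = 25.5 ⇒ K = 25.5/2.125 = 12.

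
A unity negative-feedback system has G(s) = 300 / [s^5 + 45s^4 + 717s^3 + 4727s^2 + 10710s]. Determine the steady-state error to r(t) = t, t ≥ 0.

35.7

The denominator has no term below 10710s — 1 pole at s=0, type 1.
K_v = lim_{s→0} s·G(s) = 300 / 10710 = 10/357.
e_ss = 1/K_v = 1/(10/357) = 35.7.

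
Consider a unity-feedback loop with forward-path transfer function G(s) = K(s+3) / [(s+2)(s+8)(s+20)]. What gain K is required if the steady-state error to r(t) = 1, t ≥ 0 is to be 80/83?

G(s) has no factors of s in the denominator, so the system is type 0.
K_p = lim_{s→0} G(s) = K·3 / (2·8·20) = (3/320)·K.
e_ss = 1/(1 + K_p) = 80/83 ⇒ 1 + (3/320)·K = 1.0375 ⇒ K = 4.

4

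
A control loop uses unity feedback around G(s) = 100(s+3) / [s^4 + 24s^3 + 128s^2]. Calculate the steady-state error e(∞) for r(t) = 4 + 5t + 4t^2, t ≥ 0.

The denominator has no term below 128s^2 — 2 poles at s=0, type 2. Treating each term separately:
  • 4: tracked with zero error.
  • 5t: tracked with zero error.
  • 4t^2: e_ss = 8/K_a with K_a=75/32 → 256/75.
Total e_ss = 256/75.

256/75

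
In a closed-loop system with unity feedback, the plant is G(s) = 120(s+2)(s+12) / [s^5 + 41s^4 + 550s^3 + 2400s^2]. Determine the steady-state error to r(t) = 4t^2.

20/3

The denominator has no term below 2400s^2 — 2 poles at s=0, type 2.
K_a = lim_{s→0} s^2·G(s) = 120·2·12 / 2400 = 1.2.
r(t) = 4t^2 gives R(s) = 8/s^3.
e_ss = 8/K_a = 8/1.2 = 20/3.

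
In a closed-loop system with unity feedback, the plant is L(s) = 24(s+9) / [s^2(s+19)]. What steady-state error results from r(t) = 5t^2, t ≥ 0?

Two free integrators in L(s): this is a type 2 system.
K_a = lim_{s→0} s^2·L(s) = 24·9 / (19) = 216/19.
r(t) = 5t^2 gives R(s) = 10/s^3.
e_ss = 10/K_a = 10/(216/19) = 95/108.

95/108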